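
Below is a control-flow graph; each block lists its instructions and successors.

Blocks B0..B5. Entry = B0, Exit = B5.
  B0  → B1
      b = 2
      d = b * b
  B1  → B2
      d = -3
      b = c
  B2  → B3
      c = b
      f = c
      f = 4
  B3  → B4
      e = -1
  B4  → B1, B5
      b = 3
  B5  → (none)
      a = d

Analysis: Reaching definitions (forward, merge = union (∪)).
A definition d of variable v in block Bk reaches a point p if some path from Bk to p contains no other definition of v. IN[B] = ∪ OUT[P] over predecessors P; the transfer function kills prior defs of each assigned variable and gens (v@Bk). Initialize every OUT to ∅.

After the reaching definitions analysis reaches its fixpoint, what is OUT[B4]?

Answer: {b@B4, c@B2, d@B1, e@B3, f@B2}

Working:
Per-block solution:
  B0:   IN={}   OUT={b@B0, d@B0}
  B1:   IN={b@B0, b@B4, c@B2, d@B0, d@B1, e@B3, f@B2}   OUT={b@B1, c@B2, d@B1, e@B3, f@B2}
  B2:   IN={b@B1, c@B2, d@B1, e@B3, f@B2}   OUT={b@B1, c@B2, d@B1, e@B3, f@B2}
  B3:   IN={b@B1, c@B2, d@B1, e@B3, f@B2}   OUT={b@B1, c@B2, d@B1, e@B3, f@B2}
  B4:   IN={b@B1, c@B2, d@B1, e@B3, f@B2}   OUT={b@B4, c@B2, d@B1, e@B3, f@B2}
  B5:   IN={b@B4, c@B2, d@B1, e@B3, f@B2}   OUT={a@B5, b@B4, c@B2, d@B1, e@B3, f@B2}

Merge at B4: IN[B4] = OUT[B3] = {b@B1, c@B2, d@B1, e@B3, f@B2}
Applying B4's transfer function to that IN value gives OUT[B4] (row B4 above).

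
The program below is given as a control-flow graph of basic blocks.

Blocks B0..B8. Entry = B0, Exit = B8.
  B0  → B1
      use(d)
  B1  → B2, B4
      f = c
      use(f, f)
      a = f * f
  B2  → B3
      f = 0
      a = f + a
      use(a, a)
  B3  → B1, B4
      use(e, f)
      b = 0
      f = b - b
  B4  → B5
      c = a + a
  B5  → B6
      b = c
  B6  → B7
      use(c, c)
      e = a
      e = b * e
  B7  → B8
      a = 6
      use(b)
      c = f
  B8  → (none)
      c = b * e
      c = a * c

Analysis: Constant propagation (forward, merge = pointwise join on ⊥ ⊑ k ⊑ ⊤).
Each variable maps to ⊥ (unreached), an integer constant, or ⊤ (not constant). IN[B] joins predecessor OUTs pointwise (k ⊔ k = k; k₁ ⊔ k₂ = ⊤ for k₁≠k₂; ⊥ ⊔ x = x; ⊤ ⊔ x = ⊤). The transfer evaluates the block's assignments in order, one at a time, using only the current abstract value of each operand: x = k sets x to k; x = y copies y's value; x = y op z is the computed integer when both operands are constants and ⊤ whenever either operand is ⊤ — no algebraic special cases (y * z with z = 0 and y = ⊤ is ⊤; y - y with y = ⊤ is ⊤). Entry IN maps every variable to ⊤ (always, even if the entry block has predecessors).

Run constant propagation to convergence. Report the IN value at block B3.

Converged values:
  B0:   IN=(all ⊤)   OUT=(all ⊤)
  B1:   IN=(all ⊤)   OUT=(all ⊤)
  B2:   IN=(all ⊤)   OUT={f:0; rest ⊤}
  B3:   IN={f:0; rest ⊤}   OUT={b:0, f:0; rest ⊤}
  B4:   IN=(all ⊤)   OUT=(all ⊤)
  B5:   IN=(all ⊤)   OUT=(all ⊤)
  B6:   IN=(all ⊤)   OUT=(all ⊤)
  B7:   IN=(all ⊤)   OUT={a:6; rest ⊤}
  B8:   IN={a:6; rest ⊤}   OUT={a:6; rest ⊤}

Merge at B3: IN[B3] = OUT[B2] = {a: ⊤, b: ⊤, c: ⊤, d: ⊤, e: ⊤, f: 0}

Answer: {a: ⊤, b: ⊤, c: ⊤, d: ⊤, e: ⊤, f: 0}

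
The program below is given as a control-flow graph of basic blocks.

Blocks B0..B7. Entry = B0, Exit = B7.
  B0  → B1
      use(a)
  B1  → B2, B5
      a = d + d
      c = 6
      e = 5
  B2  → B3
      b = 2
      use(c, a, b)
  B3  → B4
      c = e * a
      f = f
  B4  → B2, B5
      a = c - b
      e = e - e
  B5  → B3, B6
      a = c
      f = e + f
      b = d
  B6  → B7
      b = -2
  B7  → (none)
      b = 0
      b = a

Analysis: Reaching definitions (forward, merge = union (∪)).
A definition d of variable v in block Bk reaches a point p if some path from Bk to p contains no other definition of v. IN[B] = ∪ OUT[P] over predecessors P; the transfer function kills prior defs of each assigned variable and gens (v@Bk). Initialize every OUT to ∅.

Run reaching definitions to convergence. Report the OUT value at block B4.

Per-block solution:
  B0:  IN={}  OUT={}
  B1:  IN={}  OUT={a@B1, c@B1, e@B1}
  B2:  IN={a@B1, a@B4, b@B2, b@B5, c@B1, c@B3, e@B1, e@B4, f@B3}  OUT={a@B1, a@B4, b@B2, c@B1, c@B3, e@B1, e@B4, f@B3}
  B3:  IN={a@B1, a@B4, a@B5, b@B2, b@B5, c@B1, c@B3, e@B1, e@B4, f@B3, f@B5}  OUT={a@B1, a@B4, a@B5, b@B2, b@B5, c@B3, e@B1, e@B4, f@B3}
  B4:  IN={a@B1, a@B4, a@B5, b@B2, b@B5, c@B3, e@B1, e@B4, f@B3}  OUT={a@B4, b@B2, b@B5, c@B3, e@B4, f@B3}
  B5:  IN={a@B1, a@B4, b@B2, b@B5, c@B1, c@B3, e@B1, e@B4, f@B3}  OUT={a@B5, b@B5, c@B1, c@B3, e@B1, e@B4, f@B5}
  B6:  IN={a@B5, b@B5, c@B1, c@B3, e@B1, e@B4, f@B5}  OUT={a@B5, b@B6, c@B1, c@B3, e@B1, e@B4, f@B5}
  B7:  IN={a@B5, b@B6, c@B1, c@B3, e@B1, e@B4, f@B5}  OUT={a@B5, b@B7, c@B1, c@B3, e@B1, e@B4, f@B5}

Merge at B4: IN[B4] = OUT[B3] = {a@B1, a@B4, a@B5, b@B2, b@B5, c@B3, e@B1, e@B4, f@B3}
Applying B4's transfer function to that IN value gives OUT[B4] (row B4 above).

Answer: {a@B4, b@B2, b@B5, c@B3, e@B4, f@B3}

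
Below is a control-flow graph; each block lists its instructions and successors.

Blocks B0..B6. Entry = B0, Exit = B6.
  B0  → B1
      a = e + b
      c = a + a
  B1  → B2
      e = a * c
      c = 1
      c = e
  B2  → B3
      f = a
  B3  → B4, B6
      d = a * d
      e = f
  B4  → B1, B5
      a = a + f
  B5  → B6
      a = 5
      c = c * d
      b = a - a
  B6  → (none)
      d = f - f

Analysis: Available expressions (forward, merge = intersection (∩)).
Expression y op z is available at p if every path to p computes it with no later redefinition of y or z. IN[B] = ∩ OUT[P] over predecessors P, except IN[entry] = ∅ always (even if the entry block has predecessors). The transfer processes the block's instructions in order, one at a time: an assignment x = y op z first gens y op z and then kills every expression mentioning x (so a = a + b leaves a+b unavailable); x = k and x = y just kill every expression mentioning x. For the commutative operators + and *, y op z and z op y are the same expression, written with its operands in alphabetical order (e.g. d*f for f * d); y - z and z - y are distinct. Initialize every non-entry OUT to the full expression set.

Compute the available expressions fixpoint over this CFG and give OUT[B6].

Answer: {f-f}

Trace:
Per-block solution:
  B0: | IN={} | OUT={a+a, b+e}
  B1: | IN={} | OUT={}
  B2: | IN={} | OUT={}
  B3: | IN={} | OUT={}
  B4: | IN={} | OUT={}
  B5: | IN={} | OUT={a-a}
  B6: | IN={} | OUT={f-f}

Merge at B6: IN[B6] = OUT[B3] ∩ OUT[B5] = {}
Applying B6's transfer function to that IN value gives OUT[B6] (row B6 above).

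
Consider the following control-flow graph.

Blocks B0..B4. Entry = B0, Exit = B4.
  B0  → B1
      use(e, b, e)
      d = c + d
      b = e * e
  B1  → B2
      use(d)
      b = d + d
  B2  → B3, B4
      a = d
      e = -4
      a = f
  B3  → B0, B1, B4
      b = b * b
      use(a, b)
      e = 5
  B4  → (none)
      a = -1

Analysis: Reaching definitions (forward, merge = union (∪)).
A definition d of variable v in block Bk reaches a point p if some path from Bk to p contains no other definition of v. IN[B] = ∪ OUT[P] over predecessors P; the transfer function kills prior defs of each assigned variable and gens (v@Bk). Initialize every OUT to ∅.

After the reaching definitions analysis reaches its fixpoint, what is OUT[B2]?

Per-block solution:
  B0:  IN={a@B2, b@B3, d@B0, e@B3}  OUT={a@B2, b@B0, d@B0, e@B3}
  B1:  IN={a@B2, b@B0, b@B3, d@B0, e@B3}  OUT={a@B2, b@B1, d@B0, e@B3}
  B2:  IN={a@B2, b@B1, d@B0, e@B3}  OUT={a@B2, b@B1, d@B0, e@B2}
  B3:  IN={a@B2, b@B1, d@B0, e@B2}  OUT={a@B2, b@B3, d@B0, e@B3}
  B4:  IN={a@B2, b@B1, b@B3, d@B0, e@B2, e@B3}  OUT={a@B4, b@B1, b@B3, d@B0, e@B2, e@B3}

Merge at B2: IN[B2] = OUT[B1] = {a@B2, b@B1, d@B0, e@B3}
Applying B2's transfer function to that IN value gives OUT[B2] (row B2 above).

Answer: {a@B2, b@B1, d@B0, e@B2}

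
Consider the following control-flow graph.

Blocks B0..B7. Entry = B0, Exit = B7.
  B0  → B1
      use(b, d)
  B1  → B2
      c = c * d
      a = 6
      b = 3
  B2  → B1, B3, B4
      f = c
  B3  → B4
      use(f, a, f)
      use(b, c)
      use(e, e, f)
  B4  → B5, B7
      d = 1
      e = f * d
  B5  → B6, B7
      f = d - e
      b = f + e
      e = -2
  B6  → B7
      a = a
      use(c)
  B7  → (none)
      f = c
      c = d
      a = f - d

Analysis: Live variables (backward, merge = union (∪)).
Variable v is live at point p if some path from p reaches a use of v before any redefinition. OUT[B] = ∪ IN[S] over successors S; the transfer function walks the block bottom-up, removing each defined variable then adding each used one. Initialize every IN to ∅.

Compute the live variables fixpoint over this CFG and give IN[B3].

Answer: {a, b, c, e, f}

Trace:
Fixpoint table:
  B0: | IN={b, c, d, e} | OUT={c, d, e}
  B1: | IN={c, d, e} | OUT={a, b, c, d, e}
  B2: | IN={a, b, c, d, e} | OUT={a, b, c, d, e, f}
  B3: | IN={a, b, c, e, f} | OUT={a, c, f}
  B4: | IN={a, c, f} | OUT={a, c, d, e}
  B5: | IN={a, c, d, e} | OUT={a, c, d}
  B6: | IN={a, c, d} | OUT={c, d}
  B7: | IN={c, d} | OUT={}

Merge at B3: OUT[B3] = IN[B4] = {a, c, f}
Applying B3's transfer function to that OUT value gives IN[B3] (row B3 above).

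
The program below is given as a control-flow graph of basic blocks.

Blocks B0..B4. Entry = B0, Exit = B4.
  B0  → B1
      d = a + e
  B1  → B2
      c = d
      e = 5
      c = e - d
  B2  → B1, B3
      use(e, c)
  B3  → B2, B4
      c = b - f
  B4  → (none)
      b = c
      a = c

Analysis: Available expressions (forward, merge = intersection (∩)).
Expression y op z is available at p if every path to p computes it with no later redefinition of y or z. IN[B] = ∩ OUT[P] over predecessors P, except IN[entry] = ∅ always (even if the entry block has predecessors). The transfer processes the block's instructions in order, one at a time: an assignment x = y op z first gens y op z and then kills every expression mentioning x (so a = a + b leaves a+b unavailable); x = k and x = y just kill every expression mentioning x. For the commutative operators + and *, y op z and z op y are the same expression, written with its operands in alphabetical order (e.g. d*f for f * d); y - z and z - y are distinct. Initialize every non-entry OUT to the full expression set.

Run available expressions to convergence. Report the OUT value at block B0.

Fixpoint table:
  B0:  IN={}  OUT={a+e}
  B1:  IN={}  OUT={e-d}
  B2:  IN={e-d}  OUT={e-d}
  B3:  IN={e-d}  OUT={b-f, e-d}
  B4:  IN={b-f, e-d}  OUT={e-d}

B0 is the boundary node: IN[B0] = {}
Applying B0's transfer function to that IN value gives OUT[B0] (row B0 above).

Answer: {a+e}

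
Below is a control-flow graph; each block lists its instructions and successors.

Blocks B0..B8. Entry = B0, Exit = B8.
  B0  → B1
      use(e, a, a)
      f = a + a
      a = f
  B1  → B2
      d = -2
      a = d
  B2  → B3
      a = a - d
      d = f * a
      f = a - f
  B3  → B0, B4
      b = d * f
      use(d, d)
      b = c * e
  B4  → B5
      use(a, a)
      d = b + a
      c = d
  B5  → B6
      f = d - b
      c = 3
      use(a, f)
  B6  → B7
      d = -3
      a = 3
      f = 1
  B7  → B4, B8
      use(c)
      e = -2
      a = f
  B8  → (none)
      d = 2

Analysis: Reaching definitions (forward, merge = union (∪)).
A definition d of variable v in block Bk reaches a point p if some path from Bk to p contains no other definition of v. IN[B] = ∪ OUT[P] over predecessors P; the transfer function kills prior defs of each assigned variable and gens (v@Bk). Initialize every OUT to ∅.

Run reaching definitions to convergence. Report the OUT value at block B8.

Converged values:
  B0: | IN={a@B2, b@B3, d@B2, f@B2} | OUT={a@B0, b@B3, d@B2, f@B0}
  B1: | IN={a@B0, b@B3, d@B2, f@B0} | OUT={a@B1, b@B3, d@B1, f@B0}
  B2: | IN={a@B1, b@B3, d@B1, f@B0} | OUT={a@B2, b@B3, d@B2, f@B2}
  B3: | IN={a@B2, b@B3, d@B2, f@B2} | OUT={a@B2, b@B3, d@B2, f@B2}
  B4: | IN={a@B2, a@B7, b@B3, c@B5, d@B2, d@B6, e@B7, f@B2, f@B6} | OUT={a@B2, a@B7, b@B3, c@B4, d@B4, e@B7, f@B2, f@B6}
  B5: | IN={a@B2, a@B7, b@B3, c@B4, d@B4, e@B7, f@B2, f@B6} | OUT={a@B2, a@B7, b@B3, c@B5, d@B4, e@B7, f@B5}
  B6: | IN={a@B2, a@B7, b@B3, c@B5, d@B4, e@B7, f@B5} | OUT={a@B6, b@B3, c@B5, d@B6, e@B7, f@B6}
  B7: | IN={a@B6, b@B3, c@B5, d@B6, e@B7, f@B6} | OUT={a@B7, b@B3, c@B5, d@B6, e@B7, f@B6}
  B8: | IN={a@B7, b@B3, c@B5, d@B6, e@B7, f@B6} | OUT={a@B7, b@B3, c@B5, d@B8, e@B7, f@B6}

Merge at B8: IN[B8] = OUT[B7] = {a@B7, b@B3, c@B5, d@B6, e@B7, f@B6}
Applying B8's transfer function to that IN value gives OUT[B8] (row B8 above).

Answer: {a@B7, b@B3, c@B5, d@B8, e@B7, f@B6}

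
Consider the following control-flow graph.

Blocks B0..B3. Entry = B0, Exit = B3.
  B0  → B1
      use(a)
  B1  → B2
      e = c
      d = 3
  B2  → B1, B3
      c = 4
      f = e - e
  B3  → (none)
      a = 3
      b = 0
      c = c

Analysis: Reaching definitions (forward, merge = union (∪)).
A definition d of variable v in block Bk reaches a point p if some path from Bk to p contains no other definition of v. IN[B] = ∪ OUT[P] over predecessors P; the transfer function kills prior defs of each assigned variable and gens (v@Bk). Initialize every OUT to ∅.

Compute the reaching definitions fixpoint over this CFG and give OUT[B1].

Answer: {c@B2, d@B1, e@B1, f@B2}

Working:
Per-block solution:
  B0: | IN={} | OUT={}
  B1: | IN={c@B2, d@B1, e@B1, f@B2} | OUT={c@B2, d@B1, e@B1, f@B2}
  B2: | IN={c@B2, d@B1, e@B1, f@B2} | OUT={c@B2, d@B1, e@B1, f@B2}
  B3: | IN={c@B2, d@B1, e@B1, f@B2} | OUT={a@B3, b@B3, c@B3, d@B1, e@B1, f@B2}

Merge at B1: IN[B1] = OUT[B0] ⊔ OUT[B2] = {c@B2, d@B1, e@B1, f@B2}
Applying B1's transfer function to that IN value gives OUT[B1] (row B1 above).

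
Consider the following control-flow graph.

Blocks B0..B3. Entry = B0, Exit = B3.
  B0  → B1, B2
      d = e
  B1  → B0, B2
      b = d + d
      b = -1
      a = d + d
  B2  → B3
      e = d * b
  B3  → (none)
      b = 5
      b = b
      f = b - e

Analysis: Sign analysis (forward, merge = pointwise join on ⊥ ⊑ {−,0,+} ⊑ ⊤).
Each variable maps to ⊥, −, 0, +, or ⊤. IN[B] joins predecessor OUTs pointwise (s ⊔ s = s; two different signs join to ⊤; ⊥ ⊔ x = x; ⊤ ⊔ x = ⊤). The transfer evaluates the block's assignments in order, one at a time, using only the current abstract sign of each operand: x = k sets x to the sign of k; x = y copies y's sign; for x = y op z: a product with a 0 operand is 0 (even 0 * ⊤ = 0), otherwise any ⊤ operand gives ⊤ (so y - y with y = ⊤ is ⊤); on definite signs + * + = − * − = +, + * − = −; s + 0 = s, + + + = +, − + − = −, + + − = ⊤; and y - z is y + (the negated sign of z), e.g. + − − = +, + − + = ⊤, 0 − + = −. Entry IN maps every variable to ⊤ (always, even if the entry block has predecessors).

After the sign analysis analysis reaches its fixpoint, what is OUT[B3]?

Fixpoint table:
  B0:   IN=(all ⊤)   OUT=(all ⊤)
  B1:   IN=(all ⊤)   OUT={b:-; rest ⊤}
  B2:   IN=(all ⊤)   OUT=(all ⊤)
  B3:   IN=(all ⊤)   OUT={b:+; rest ⊤}

Merge at B3: IN[B3] = OUT[B2] = {a: ⊤, b: ⊤, c: ⊤, d: ⊤, e: ⊤, f: ⊤}
Applying B3's transfer function to that IN value gives OUT[B3] (row B3 above).

Answer: {a: ⊤, b: +, c: ⊤, d: ⊤, e: ⊤, f: ⊤}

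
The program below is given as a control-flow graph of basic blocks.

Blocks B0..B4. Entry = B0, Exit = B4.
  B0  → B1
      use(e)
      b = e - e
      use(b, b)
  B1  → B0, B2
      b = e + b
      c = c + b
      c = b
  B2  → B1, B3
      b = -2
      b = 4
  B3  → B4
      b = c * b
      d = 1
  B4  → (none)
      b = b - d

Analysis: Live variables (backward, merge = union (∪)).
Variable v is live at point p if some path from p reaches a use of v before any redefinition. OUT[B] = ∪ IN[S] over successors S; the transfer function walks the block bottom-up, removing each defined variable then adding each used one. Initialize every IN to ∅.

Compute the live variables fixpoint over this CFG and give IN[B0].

Converged values:
  B0:   IN={c, e}   OUT={b, c, e}
  B1:   IN={b, c, e}   OUT={c, e}
  B2:   IN={c, e}   OUT={b, c, e}
  B3:   IN={b, c}   OUT={b, d}
  B4:   IN={b, d}   OUT={}

Merge at B0: OUT[B0] = IN[B1] = {b, c, e}
Applying B0's transfer function to that OUT value gives IN[B0] (row B0 above).

Answer: {c, e}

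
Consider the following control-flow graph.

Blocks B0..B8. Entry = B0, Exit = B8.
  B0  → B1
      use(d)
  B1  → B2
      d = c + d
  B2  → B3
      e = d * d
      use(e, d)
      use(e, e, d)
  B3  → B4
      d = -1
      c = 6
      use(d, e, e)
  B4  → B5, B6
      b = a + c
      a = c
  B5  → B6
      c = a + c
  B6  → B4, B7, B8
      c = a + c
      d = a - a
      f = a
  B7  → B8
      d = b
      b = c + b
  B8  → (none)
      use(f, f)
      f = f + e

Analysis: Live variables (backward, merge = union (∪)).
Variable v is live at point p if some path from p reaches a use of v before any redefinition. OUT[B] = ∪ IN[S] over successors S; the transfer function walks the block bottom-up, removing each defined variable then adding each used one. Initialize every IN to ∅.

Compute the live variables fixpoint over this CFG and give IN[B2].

Converged values:
  B0:  IN={a, c, d}  OUT={a, c, d}
  B1:  IN={a, c, d}  OUT={a, d}
  B2:  IN={a, d}  OUT={a, e}
  B3:  IN={a, e}  OUT={a, c, e}
  B4:  IN={a, c, e}  OUT={a, b, c, e}
  B5:  IN={a, b, c, e}  OUT={a, b, c, e}
  B6:  IN={a, b, c, e}  OUT={a, b, c, e, f}
  B7:  IN={b, c, e, f}  OUT={e, f}
  B8:  IN={e, f}  OUT={}

Merge at B2: OUT[B2] = IN[B3] = {a, e}
Applying B2's transfer function to that OUT value gives IN[B2] (row B2 above).

Answer: {a, d}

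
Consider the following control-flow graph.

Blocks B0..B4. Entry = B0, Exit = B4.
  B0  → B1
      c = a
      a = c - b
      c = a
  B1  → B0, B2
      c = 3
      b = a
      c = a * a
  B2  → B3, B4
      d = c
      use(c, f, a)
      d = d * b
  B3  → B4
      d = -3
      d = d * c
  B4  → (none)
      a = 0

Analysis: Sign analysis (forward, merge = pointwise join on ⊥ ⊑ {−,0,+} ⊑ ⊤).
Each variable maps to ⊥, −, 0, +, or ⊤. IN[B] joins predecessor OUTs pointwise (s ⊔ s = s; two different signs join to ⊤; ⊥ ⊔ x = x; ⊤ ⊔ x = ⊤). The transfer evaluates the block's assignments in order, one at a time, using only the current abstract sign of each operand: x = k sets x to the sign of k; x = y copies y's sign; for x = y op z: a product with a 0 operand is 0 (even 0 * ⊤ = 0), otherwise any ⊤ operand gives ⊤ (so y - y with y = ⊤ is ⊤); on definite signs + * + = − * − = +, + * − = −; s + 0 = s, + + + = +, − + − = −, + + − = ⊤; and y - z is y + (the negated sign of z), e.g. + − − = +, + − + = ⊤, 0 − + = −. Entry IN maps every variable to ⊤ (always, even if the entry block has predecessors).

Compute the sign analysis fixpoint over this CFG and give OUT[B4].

Fixpoint table:
  B0:   IN=(all ⊤)   OUT=(all ⊤)
  B1:   IN=(all ⊤)   OUT=(all ⊤)
  B2:   IN=(all ⊤)   OUT=(all ⊤)
  B3:   IN=(all ⊤)   OUT=(all ⊤)
  B4:   IN=(all ⊤)   OUT={a:0; rest ⊤}

Merge at B4: IN[B4] = OUT[B2] ⊔ OUT[B3] = {a: ⊤, b: ⊤, c: ⊤, d: ⊤, e: ⊤, f: ⊤}
Applying B4's transfer function to that IN value gives OUT[B4] (row B4 above).

Answer: {a: 0, b: ⊤, c: ⊤, d: ⊤, e: ⊤, f: ⊤}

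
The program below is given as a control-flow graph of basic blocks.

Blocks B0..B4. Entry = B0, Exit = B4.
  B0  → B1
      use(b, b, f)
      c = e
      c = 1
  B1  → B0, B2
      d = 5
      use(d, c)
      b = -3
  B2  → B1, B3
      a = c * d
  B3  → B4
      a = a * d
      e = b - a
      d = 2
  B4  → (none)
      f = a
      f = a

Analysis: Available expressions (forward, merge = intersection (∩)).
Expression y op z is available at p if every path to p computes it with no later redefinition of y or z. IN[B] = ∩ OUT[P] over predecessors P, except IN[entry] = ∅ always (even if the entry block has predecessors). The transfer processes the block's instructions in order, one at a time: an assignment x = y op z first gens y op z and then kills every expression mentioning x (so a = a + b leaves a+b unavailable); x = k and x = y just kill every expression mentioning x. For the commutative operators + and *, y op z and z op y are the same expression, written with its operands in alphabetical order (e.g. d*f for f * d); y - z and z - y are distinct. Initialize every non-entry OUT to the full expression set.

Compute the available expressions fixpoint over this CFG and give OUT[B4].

Fixpoint table:
  B0:   IN={}   OUT={}
  B1:   IN={}   OUT={}
  B2:   IN={}   OUT={c*d}
  B3:   IN={c*d}   OUT={b-a}
  B4:   IN={b-a}   OUT={b-a}

Merge at B4: IN[B4] = OUT[B3] = {b-a}
Applying B4's transfer function to that IN value gives OUT[B4] (row B4 above).

Answer: {b-a}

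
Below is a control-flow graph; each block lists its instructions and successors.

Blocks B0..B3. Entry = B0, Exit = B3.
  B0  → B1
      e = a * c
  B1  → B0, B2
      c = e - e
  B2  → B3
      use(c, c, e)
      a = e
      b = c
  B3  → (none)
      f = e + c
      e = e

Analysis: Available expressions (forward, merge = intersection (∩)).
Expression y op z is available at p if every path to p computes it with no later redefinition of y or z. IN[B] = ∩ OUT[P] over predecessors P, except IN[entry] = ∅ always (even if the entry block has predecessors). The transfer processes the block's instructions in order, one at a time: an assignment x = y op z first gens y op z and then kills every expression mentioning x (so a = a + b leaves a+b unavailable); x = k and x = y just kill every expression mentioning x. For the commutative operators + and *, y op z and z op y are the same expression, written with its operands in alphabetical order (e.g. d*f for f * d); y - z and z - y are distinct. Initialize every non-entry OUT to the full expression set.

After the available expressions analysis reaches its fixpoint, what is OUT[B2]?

Answer: {e-e}

Working:
Per-block solution:
  B0: | IN={} | OUT={a*c}
  B1: | IN={a*c} | OUT={e-e}
  B2: | IN={e-e} | OUT={e-e}
  B3: | IN={e-e} | OUT={}

Merge at B2: IN[B2] = OUT[B1] = {e-e}
Applying B2's transfer function to that IN value gives OUT[B2] (row B2 above).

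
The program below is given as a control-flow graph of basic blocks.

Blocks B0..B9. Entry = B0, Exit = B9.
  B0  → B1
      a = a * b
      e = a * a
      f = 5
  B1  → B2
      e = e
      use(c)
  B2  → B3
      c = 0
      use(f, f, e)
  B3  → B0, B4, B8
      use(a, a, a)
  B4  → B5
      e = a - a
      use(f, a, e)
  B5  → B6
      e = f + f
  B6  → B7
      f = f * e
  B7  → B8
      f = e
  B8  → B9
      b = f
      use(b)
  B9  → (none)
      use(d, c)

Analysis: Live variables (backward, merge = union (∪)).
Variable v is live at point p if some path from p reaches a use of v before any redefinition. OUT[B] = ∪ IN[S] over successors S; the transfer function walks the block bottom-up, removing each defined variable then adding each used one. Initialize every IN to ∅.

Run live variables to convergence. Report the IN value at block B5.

Fixpoint table:
  B0: | IN={a, b, c, d} | OUT={a, b, c, d, e, f}
  B1: | IN={a, b, c, d, e, f} | OUT={a, b, d, e, f}
  B2: | IN={a, b, d, e, f} | OUT={a, b, c, d, f}
  B3: | IN={a, b, c, d, f} | OUT={a, b, c, d, f}
  B4: | IN={a, c, d, f} | OUT={c, d, f}
  B5: | IN={c, d, f} | OUT={c, d, e, f}
  B6: | IN={c, d, e, f} | OUT={c, d, e}
  B7: | IN={c, d, e} | OUT={c, d, f}
  B8: | IN={c, d, f} | OUT={c, d}
  B9: | IN={c, d} | OUT={}

Merge at B5: OUT[B5] = IN[B6] = {c, d, e, f}
Applying B5's transfer function to that OUT value gives IN[B5] (row B5 above).

Answer: {c, d, f}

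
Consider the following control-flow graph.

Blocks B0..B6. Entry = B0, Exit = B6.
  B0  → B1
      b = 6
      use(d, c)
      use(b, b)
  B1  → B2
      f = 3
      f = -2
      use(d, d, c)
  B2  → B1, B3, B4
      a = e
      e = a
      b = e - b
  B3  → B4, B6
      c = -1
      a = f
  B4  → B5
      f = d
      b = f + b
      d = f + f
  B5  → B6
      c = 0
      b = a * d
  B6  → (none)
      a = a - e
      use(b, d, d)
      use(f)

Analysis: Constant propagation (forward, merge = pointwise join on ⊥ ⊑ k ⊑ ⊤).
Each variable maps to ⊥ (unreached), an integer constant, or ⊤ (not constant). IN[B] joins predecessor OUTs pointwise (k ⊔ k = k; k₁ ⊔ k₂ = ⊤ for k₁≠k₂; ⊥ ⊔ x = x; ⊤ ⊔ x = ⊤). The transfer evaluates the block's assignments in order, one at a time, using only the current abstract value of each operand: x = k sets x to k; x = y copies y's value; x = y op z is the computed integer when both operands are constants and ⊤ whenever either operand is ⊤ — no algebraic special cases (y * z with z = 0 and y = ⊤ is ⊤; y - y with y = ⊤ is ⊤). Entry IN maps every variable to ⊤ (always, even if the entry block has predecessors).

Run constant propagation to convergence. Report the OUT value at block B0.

Answer: {a: ⊤, b: 6, c: ⊤, d: ⊤, e: ⊤, f: ⊤}

Trace:
Per-block solution:
  B0:   IN=(all ⊤)   OUT={b:6; rest ⊤}
  B1:   IN=(all ⊤)   OUT={f:-2; rest ⊤}
  B2:   IN={f:-2; rest ⊤}   OUT={f:-2; rest ⊤}
  B3:   IN={f:-2; rest ⊤}   OUT={a:-2, c:-1, f:-2; rest ⊤}
  B4:   IN={f:-2; rest ⊤}   OUT=(all ⊤)
  B5:   IN=(all ⊤)   OUT={c:0; rest ⊤}
  B6:   IN=(all ⊤)   OUT=(all ⊤)

B0 is the boundary node: IN[B0] = {a: ⊤, b: ⊤, c: ⊤, d: ⊤, e: ⊤, f: ⊤}
Applying B0's transfer function to that IN value gives OUT[B0] (row B0 above).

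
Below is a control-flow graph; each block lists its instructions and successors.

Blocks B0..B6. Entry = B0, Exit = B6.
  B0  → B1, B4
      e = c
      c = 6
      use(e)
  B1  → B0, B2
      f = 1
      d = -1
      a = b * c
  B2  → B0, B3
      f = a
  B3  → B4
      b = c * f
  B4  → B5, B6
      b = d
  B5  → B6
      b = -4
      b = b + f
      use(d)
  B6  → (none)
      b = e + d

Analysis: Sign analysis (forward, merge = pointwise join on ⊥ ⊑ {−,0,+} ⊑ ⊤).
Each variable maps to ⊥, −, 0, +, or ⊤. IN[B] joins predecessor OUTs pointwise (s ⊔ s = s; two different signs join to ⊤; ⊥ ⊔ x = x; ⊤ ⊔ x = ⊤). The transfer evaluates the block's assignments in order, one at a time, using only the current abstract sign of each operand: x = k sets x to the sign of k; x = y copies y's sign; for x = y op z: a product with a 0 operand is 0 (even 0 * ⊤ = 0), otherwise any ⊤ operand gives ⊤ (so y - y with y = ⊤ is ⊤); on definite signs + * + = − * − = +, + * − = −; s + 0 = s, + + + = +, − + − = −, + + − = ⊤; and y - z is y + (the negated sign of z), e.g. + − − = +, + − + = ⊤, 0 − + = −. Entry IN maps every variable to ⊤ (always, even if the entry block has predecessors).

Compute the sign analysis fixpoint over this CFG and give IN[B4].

Per-block solution:
  B0:  IN=(all ⊤)  OUT={c:+; rest ⊤}
  B1:  IN={c:+; rest ⊤}  OUT={c:+, d:-, f:+; rest ⊤}
  B2:  IN={c:+, d:-, f:+; rest ⊤}  OUT={c:+, d:-; rest ⊤}
  B3:  IN={c:+, d:-; rest ⊤}  OUT={c:+, d:-; rest ⊤}
  B4:  IN={c:+; rest ⊤}  OUT={c:+; rest ⊤}
  B5:  IN={c:+; rest ⊤}  OUT={c:+; rest ⊤}
  B6:  IN={c:+; rest ⊤}  OUT={c:+; rest ⊤}

Merge at B4: IN[B4] = OUT[B0] ⊔ OUT[B3] = {a: ⊤, b: ⊤, c: +, d: ⊤, e: ⊤, f: ⊤}

Answer: {a: ⊤, b: ⊤, c: +, d: ⊤, e: ⊤, f: ⊤}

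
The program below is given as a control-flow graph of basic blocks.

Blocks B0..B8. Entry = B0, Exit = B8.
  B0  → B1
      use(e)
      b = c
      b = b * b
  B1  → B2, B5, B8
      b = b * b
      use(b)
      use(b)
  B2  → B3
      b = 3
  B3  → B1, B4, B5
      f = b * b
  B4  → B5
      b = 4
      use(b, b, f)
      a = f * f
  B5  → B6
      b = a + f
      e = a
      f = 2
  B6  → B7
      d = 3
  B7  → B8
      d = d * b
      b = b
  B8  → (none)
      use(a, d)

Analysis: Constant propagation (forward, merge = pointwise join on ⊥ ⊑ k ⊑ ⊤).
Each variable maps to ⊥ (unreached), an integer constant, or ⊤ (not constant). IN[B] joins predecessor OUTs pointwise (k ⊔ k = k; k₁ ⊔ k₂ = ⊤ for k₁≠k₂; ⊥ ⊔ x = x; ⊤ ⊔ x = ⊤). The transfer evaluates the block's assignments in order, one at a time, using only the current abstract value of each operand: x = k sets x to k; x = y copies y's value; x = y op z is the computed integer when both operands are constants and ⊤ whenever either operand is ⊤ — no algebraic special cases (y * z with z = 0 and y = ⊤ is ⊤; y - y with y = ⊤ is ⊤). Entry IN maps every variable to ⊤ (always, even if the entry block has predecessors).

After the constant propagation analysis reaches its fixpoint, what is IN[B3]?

Fixpoint table:
  B0: | IN=(all ⊤) | OUT=(all ⊤)
  B1: | IN=(all ⊤) | OUT=(all ⊤)
  B2: | IN=(all ⊤) | OUT={b:3; rest ⊤}
  B3: | IN={b:3; rest ⊤} | OUT={b:3, f:9; rest ⊤}
  B4: | IN={b:3, f:9; rest ⊤} | OUT={a:81, b:4, f:9; rest ⊤}
  B5: | IN=(all ⊤) | OUT={f:2; rest ⊤}
  B6: | IN={f:2; rest ⊤} | OUT={d:3, f:2; rest ⊤}
  B7: | IN={d:3, f:2; rest ⊤} | OUT={f:2; rest ⊤}
  B8: | IN=(all ⊤) | OUT=(all ⊤)

Merge at B3: IN[B3] = OUT[B2] = {a: ⊤, b: 3, c: ⊤, d: ⊤, e: ⊤, f: ⊤}

Answer: {a: ⊤, b: 3, c: ⊤, d: ⊤, e: ⊤, f: ⊤}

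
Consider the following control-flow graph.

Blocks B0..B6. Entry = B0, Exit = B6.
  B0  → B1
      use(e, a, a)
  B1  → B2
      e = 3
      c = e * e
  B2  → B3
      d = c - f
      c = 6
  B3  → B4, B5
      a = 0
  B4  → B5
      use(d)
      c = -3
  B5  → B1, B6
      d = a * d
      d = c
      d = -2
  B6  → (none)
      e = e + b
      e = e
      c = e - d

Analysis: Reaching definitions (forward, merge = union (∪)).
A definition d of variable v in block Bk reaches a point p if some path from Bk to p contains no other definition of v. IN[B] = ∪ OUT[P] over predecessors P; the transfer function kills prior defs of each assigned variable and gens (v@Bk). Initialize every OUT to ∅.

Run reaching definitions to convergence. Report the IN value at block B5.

Per-block solution:
  B0: | IN={} | OUT={}
  B1: | IN={a@B3, c@B2, c@B4, d@B5, e@B1} | OUT={a@B3, c@B1, d@B5, e@B1}
  B2: | IN={a@B3, c@B1, d@B5, e@B1} | OUT={a@B3, c@B2, d@B2, e@B1}
  B3: | IN={a@B3, c@B2, d@B2, e@B1} | OUT={a@B3, c@B2, d@B2, e@B1}
  B4: | IN={a@B3, c@B2, d@B2, e@B1} | OUT={a@B3, c@B4, d@B2, e@B1}
  B5: | IN={a@B3, c@B2, c@B4, d@B2, e@B1} | OUT={a@B3, c@B2, c@B4, d@B5, e@B1}
  B6: | IN={a@B3, c@B2, c@B4, d@B5, e@B1} | OUT={a@B3, c@B6, d@B5, e@B6}

Merge at B5: IN[B5] = OUT[B3] ⊔ OUT[B4] = {a@B3, c@B2, c@B4, d@B2, e@B1}

Answer: {a@B3, c@B2, c@B4, d@B2, e@B1}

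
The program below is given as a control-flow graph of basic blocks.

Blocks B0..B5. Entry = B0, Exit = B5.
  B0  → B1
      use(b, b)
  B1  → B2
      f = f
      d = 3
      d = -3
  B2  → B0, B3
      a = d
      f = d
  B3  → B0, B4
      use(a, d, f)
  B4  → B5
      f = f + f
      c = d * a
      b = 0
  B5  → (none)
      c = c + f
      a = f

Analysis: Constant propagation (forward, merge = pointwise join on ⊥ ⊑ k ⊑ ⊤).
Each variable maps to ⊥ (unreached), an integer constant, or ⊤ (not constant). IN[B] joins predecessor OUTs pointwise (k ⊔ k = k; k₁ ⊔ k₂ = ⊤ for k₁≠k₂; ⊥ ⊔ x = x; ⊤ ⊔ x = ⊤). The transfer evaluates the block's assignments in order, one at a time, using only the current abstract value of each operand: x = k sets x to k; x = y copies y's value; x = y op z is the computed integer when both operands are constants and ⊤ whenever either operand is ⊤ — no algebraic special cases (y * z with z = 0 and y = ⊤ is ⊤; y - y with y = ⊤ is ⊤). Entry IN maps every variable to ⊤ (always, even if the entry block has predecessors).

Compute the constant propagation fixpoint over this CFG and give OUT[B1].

Answer: {a: ⊤, b: ⊤, c: ⊤, d: -3, e: ⊤, f: ⊤}

Derivation:
Fixpoint table:
  B0:   IN=(all ⊤)   OUT=(all ⊤)
  B1:   IN=(all ⊤)   OUT={d:-3; rest ⊤}
  B2:   IN={d:-3; rest ⊤}   OUT={a:-3, d:-3, f:-3; rest ⊤}
  B3:   IN={a:-3, d:-3, f:-3; rest ⊤}   OUT={a:-3, d:-3, f:-3; rest ⊤}
  B4:   IN={a:-3, d:-3, f:-3; rest ⊤}   OUT={a:-3, b:0, c:9, d:-3, f:-6; rest ⊤}
  B5:   IN={a:-3, b:0, c:9, d:-3, f:-6; rest ⊤}   OUT={a:-6, b:0, c:3, d:-3, f:-6; rest ⊤}

Merge at B1: IN[B1] = OUT[B0] = {a: ⊤, b: ⊤, c: ⊤, d: ⊤, e: ⊤, f: ⊤}
Applying B1's transfer function to that IN value gives OUT[B1] (row B1 above).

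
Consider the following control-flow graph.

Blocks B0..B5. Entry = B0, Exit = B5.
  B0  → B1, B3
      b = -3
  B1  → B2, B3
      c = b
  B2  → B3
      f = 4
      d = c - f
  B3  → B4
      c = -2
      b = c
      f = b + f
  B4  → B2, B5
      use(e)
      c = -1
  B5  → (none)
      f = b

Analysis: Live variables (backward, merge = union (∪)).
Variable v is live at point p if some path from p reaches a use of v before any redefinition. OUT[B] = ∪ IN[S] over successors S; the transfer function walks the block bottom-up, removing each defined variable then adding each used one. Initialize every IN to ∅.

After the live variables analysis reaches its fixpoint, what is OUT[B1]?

Per-block solution:
  B0: | IN={e, f} | OUT={b, e, f}
  B1: | IN={b, e, f} | OUT={c, e, f}
  B2: | IN={c, e} | OUT={e, f}
  B3: | IN={e, f} | OUT={b, e}
  B4: | IN={b, e} | OUT={b, c, e}
  B5: | IN={b} | OUT={}

Merge at B1: OUT[B1] = IN[B2] ⊔ IN[B3] = {c, e, f}

Answer: {c, e, f}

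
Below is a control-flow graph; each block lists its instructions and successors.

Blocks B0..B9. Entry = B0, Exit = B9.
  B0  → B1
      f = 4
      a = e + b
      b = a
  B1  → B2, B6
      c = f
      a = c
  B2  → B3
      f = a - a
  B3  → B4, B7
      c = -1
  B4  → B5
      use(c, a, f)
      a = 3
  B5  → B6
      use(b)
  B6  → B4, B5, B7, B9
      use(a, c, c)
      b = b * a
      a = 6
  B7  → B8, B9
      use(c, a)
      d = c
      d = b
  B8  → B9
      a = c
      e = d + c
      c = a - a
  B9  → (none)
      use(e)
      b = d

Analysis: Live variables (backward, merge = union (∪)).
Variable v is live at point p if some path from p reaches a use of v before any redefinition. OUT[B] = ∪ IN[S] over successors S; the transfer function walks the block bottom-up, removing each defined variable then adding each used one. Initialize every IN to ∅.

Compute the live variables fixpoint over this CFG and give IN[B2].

Answer: {a, b, d, e}

Derivation:
Per-block solution:
  B0:   IN={b, d, e}   OUT={b, d, e, f}
  B1:   IN={b, d, e, f}   OUT={a, b, c, d, e, f}
  B2:   IN={a, b, d, e}   OUT={a, b, d, e, f}
  B3:   IN={a, b, d, e, f}   OUT={a, b, c, d, e, f}
  B4:   IN={a, b, c, d, e, f}   OUT={a, b, c, d, e, f}
  B5:   IN={a, b, c, d, e, f}   OUT={a, b, c, d, e, f}
  B6:   IN={a, b, c, d, e, f}   OUT={a, b, c, d, e, f}
  B7:   IN={a, b, c, e}   OUT={c, d, e}
  B8:   IN={c, d}   OUT={d, e}
  B9:   IN={d, e}   OUT={}

Merge at B2: OUT[B2] = IN[B3] = {a, b, d, e, f}
Applying B2's transfer function to that OUT value gives IN[B2] (row B2 above).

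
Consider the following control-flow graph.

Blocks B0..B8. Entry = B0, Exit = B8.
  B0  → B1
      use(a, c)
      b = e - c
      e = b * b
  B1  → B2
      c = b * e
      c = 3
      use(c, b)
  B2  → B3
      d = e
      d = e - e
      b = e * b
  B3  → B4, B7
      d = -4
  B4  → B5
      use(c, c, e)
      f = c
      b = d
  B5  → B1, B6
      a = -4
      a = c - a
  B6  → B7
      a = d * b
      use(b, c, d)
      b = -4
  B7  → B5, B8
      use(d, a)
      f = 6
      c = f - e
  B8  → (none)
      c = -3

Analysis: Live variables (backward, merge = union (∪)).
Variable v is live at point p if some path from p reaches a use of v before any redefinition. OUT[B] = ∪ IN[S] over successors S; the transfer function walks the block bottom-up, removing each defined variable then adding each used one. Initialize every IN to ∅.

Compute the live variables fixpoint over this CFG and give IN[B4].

Answer: {c, d, e}

Working:
Fixpoint table:
  B0:  IN={a, c, e}  OUT={a, b, e}
  B1:  IN={a, b, e}  OUT={a, b, c, e}
  B2:  IN={a, b, c, e}  OUT={a, b, c, e}
  B3:  IN={a, b, c, e}  OUT={a, b, c, d, e}
  B4:  IN={c, d, e}  OUT={b, c, d, e}
  B5:  IN={b, c, d, e}  OUT={a, b, c, d, e}
  B6:  IN={b, c, d, e}  OUT={a, b, d, e}
  B7:  IN={a, b, d, e}  OUT={b, c, d, e}
  B8:  IN={}  OUT={}

Merge at B4: OUT[B4] = IN[B5] = {b, c, d, e}
Applying B4's transfer function to that OUT value gives IN[B4] (row B4 above).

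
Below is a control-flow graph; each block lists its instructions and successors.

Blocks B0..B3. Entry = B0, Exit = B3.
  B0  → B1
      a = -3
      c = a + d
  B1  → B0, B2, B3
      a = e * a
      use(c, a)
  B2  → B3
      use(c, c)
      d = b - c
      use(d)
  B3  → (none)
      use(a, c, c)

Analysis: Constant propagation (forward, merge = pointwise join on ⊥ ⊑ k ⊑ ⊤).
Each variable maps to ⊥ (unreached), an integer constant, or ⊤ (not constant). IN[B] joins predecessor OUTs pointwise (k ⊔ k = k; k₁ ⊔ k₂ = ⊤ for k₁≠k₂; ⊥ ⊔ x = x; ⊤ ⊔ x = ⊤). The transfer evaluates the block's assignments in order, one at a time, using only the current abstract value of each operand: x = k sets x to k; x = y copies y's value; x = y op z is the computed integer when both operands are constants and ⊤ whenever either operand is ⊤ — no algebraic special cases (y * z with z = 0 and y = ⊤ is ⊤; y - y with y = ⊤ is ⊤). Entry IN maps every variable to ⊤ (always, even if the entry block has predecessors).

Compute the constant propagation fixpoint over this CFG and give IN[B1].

Answer: {a: -3, b: ⊤, c: ⊤, d: ⊤, e: ⊤, f: ⊤}

Derivation:
Per-block solution:
  B0: | IN=(all ⊤) | OUT={a:-3; rest ⊤}
  B1: | IN={a:-3; rest ⊤} | OUT=(all ⊤)
  B2: | IN=(all ⊤) | OUT=(all ⊤)
  B3: | IN=(all ⊤) | OUT=(all ⊤)

Merge at B1: IN[B1] = OUT[B0] = {a: -3, b: ⊤, c: ⊤, d: ⊤, e: ⊤, f: ⊤}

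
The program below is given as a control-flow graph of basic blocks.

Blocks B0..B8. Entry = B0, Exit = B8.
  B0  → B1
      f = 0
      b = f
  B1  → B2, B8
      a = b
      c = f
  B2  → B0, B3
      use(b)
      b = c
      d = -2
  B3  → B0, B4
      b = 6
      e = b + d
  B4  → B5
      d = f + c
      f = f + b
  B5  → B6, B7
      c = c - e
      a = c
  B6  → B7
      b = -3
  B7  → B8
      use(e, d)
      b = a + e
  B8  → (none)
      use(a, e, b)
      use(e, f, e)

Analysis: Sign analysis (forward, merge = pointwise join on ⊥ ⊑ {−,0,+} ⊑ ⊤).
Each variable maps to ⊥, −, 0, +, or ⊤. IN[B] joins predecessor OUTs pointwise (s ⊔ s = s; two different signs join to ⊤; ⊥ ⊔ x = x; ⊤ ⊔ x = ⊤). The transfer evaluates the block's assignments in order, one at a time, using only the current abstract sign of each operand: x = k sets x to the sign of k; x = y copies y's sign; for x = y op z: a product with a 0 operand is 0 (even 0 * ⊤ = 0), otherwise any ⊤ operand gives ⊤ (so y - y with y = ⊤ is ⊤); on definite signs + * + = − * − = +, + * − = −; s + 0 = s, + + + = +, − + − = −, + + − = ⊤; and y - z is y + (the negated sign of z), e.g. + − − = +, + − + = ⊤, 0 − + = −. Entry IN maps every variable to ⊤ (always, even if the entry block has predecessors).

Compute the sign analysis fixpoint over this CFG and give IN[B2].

Fixpoint table:
  B0: | IN=(all ⊤) | OUT={b:0, f:0; rest ⊤}
  B1: | IN={b:0, f:0; rest ⊤} | OUT={a:0, b:0, c:0, f:0; rest ⊤}
  B2: | IN={a:0, b:0, c:0, f:0; rest ⊤} | OUT={a:0, b:0, c:0, d:-, f:0; rest ⊤}
  B3: | IN={a:0, b:0, c:0, d:-, f:0; rest ⊤} | OUT={a:0, b:+, c:0, d:-, f:0; rest ⊤}
  B4: | IN={a:0, b:+, c:0, d:-, f:0; rest ⊤} | OUT={a:0, b:+, c:0, d:0, f:+; rest ⊤}
  B5: | IN={a:0, b:+, c:0, d:0, f:+; rest ⊤} | OUT={b:+, d:0, f:+; rest ⊤}
  B6: | IN={b:+, d:0, f:+; rest ⊤} | OUT={b:-, d:0, f:+; rest ⊤}
  B7: | IN={d:0, f:+; rest ⊤} | OUT={d:0, f:+; rest ⊤}
  B8: | IN=(all ⊤) | OUT=(all ⊤)

Merge at B2: IN[B2] = OUT[B1] = {a: 0, b: 0, c: 0, d: ⊤, e: ⊤, f: 0}

Answer: {a: 0, b: 0, c: 0, d: ⊤, e: ⊤, f: 0}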